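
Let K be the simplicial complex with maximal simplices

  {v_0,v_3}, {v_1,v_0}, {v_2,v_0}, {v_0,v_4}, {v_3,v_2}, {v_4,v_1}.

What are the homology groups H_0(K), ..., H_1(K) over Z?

Take the total order v_0 < v_1 < v_2 < v_3 < v_4 on the vertex set. Then K (dimension 1) consists of the simplices:

  0-simplices (5): [v_0], [v_1], [v_2], [v_3], [v_4]
  1-simplices (6): [v_0,v_1], [v_0,v_2], [v_0,v_3], [v_0,v_4], [v_1,v_4], [v_2,v_3]

so the chain groups are C_0 ≅ Z^5, C_1 ≅ Z^6.

Boundary ∂_1: C_1 → C_0 maps an edge to its endpoints' difference, ∂[p,q] = q − p. For instance
  ∂[v_0,v_4] = [v_4] − [v_0].
The resulting 5×6 matrix has rank 4, and its Smith normal form has invariant factors (1,1,1,1).

From H_k ≅ ker(∂_k) / im(∂_{k+1}) we obtain:

  H_0: rank C_0 − rank ∂_1 = 5 − 4 = 1, and the invariant factors of ∂_1 are all 1, so H_0 = Z.
  H_1: rank ker ∂_1 − rank ∂_2 = (6 − 4) − 0 = 2, and there is no ∂_2, so H_1 = Z^2.

As a check, the Euler characteristic is 5 − 6 = -1, which agrees with 1 − 2 = -1.

H_0 = Z,  H_1 = Z^2.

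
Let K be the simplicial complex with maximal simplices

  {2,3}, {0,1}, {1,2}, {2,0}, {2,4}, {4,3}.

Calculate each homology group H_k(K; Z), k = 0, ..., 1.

H_0 = Z,  H_1 = Z^2.

Fix the vertex order 0 < 1 < 2 < 3 < 4 and write every simplex with vertices in increasing order. Then dim K = 1 and the simplices of K are:

  0-simplices (5): [0], [1], [2], [3], [4]
  1-simplices (6): [0,1], [0,2], [1,2], [2,3], [2,4], [3,4]

Hence C_0 ≅ Z^5, C_1 ≅ Z^6.

The boundary map ∂_1: C_1 → C_0 maps an edge to its endpoints' difference, ∂[p,q] = q − p. For instance
  ∂[2,4] = [4] − [2].
As a 5×6 matrix over Z this has rank 4, with invariant factors (1,1,1,1).

Computing H_k = (kernel of ∂_k) / (image of ∂_{k+1}):

  H_0: rank C_0 − rank ∂_1 = 5 − 4 = 1, and the invariant factors of ∂_1 are all 1, so H_0 ≅ Z.
  H_1: rank ker ∂_1 − rank ∂_2 = (6 − 4) − 0 = 2, and there is no ∂_2, so H_1 ≅ Z^2.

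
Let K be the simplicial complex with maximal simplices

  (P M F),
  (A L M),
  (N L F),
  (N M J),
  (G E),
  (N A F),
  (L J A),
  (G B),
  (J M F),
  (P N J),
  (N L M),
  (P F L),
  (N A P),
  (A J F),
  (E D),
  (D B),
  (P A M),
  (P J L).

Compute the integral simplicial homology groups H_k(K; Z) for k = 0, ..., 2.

Order the vertices as A < B < D < E < F < G < J < L < M < N < P. Listing each simplex with vertices in this order, K has dimension 2 with simplices:

  0-simplices (11): A, B, D, E, F, G, J, L, M, N, P
  1-simplices (25): AF, AJ, AL, AM, AN, AP, BD, BG, DE, EG, FJ, FL, FM, FN, FP, JL, JM, JN, JP, LM, LN, LP, MN, MP, NP
  2-simplices (14): AFJ, AFN, AJL, ALM, AMP, ANP, FJM, FLN, FLP, FMP, JLP, JMN, JNP, LMN

so the chain groups are C_0 ≅ Z^11, C_1 ≅ Z^25, C_2 ≅ Z^14.

The boundary map ∂_1: C_1 → C_0 is given by ∂[p,q] = [q] − [p]. For instance
  ∂AP = P − A.
This gives a 11×25 integer matrix of rank 9; reducing to Smith normal form yields diagonal entries (1,1,1,1,1,1,1,1,1).

∂_2: C_2 → C_1 maps a triangle to the signed sum of its edges. For instance
  ∂ALM = LM − AM + AL,
  ∂FLN = LN − FN + FL.
This gives a 25×14 integer matrix of rank 13; reducing to Smith normal form yields diagonal entries (1,1,1,1,1,1,1,1,1,1,1,1,1).

Now H_k = ker ∂_k / im ∂_{k+1}, so:

  H_0: rank C_0 − rank ∂_1 = 11 − 9 = 2, and the invariant factors of ∂_1 are all 1, so H_0 = Z^2.
  H_1: rank ker ∂_1 − rank ∂_2 = (25 − 9) − 13 = 3, and the invariant factors of ∂_2 are all 1, so H_1 = Z^3.
  H_2: rank ker ∂_2 − rank ∂_3 = (14 − 13) − 0 = 1, and there is no ∂_3, so H_2 = Z.

As a check, the Euler characteristic is 11 − 25 + 14 = 0, which agrees with 2 − 3 + 1 = 0.

H_0 = Z^2,  H_1 = Z^3,  H_2 = Z.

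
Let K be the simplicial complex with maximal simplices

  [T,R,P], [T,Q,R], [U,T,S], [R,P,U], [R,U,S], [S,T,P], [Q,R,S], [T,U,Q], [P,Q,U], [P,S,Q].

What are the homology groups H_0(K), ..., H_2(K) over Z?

H_0 ≅ Z,  H_1 ≅ Z/2Z,  H_2 = 0.

We work with the vertex ordering P < Q < R < S < T < U. The simplices of K, each written with vertices in increasing order, are:

  0-simplices (6): P, Q, R, S, T, U
  1-simplices (15): PQ, PR, PS, PT, PU, QR, QS, QT, QU, RS, RT, RU, ST, SU, TU
  2-simplices (10): PQS, PQU, PRT, PRU, PST, QRS, QRT, QTU, RSU, STU

giving chain groups C_0 ≅ Z^6, C_1 ≅ Z^15, C_2 ≅ Z^10.

The boundary map ∂_1: C_1 → C_0 maps an edge to its endpoints' difference, ∂[p,q] = q − p. For instance
  ∂TU = U − T.
The 6×15 boundary matrix has rank 5 and Smith normal form diag(1,1,1,1,1).

Boundary ∂_2: C_2 → C_1 sends each 2-simplex [p,q,r] to [q,r] − [p,r] + [p,q]. For instance
  ∂PRT = RT − PT + PR,
  ∂PQS = QS − PS + PQ.
The 15×10 boundary matrix has rank 10 and Smith normal form diag(1,1,1,1,1,1,1,1,1,2).

From H_k ≅ ker(∂_k) / im(∂_{k+1}) we obtain:

  H_0: rank C_0 − rank ∂_1 = 6 − 5 = 1, and the invariant factors of ∂_1 are all 1, so H_0 = Z.
  H_1: rank ker ∂_1 − rank ∂_2 = (15 − 5) − 10 = 0, and ∂_2 has invariant factor 2 > 1, so H_1 = Z/2Z.
  H_2: rank ker ∂_2 − rank ∂_3 = (10 − 10) − 0 = 0, and there is no ∂_3, so H_2 = 0.

(K is a triangulation of the real projective plane RP^2.)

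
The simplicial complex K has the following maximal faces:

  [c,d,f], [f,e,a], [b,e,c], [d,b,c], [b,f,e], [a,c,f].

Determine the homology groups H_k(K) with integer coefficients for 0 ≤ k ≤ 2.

Order the vertices as a < b < c < d < e < f. Listing each simplex with vertices in this order, K has dimension 2 with simplices:

  0-simplices (6): a, b, c, d, e, f
  1-simplices (12): ac, ae, af, bc, bd, be, bf, cd, ce, cf, df, ef
  2-simplices (6): acf, aef, bcd, bce, bef, cdf

so the chain groups are C_0 ≅ Z^6, C_1 ≅ Z^12, C_2 ≅ Z^6.

The boundary map ∂_1: C_1 → C_0 sends each edge [p,q] (with p < q) to q − p. For instance
  ∂cf = f − c.
The resulting 6×12 matrix has rank 5, and its Smith normal form has invariant factors (1,1,1,1,1).

The boundary map ∂_2: C_2 → C_1 maps a triangle to the signed sum of its edges. For instance
  ∂bef = ef − bf + be,
  ∂bcd = cd − bd + bc.
The 12×6 boundary matrix has rank 6 and Smith normal form diag(1,1,1,1,1,1).

Computing H_k = (kernel of ∂_k) / (image of ∂_{k+1}):

  H_0: rank C_0 − rank ∂_1 = 6 − 5 = 1, and the invariant factors of ∂_1 are all 1, so H_0 = Z.
  H_1: rank ker ∂_1 − rank ∂_2 = (12 − 5) − 6 = 1, and the invariant factors of ∂_2 are all 1, so H_1 = Z.
  H_2: rank ker ∂_2 − rank ∂_3 = (6 − 6) − 0 = 0, and there is no ∂_3, so H_2 = 0.

H_0 ≅ Z,  H_1 ≅ Z,  H_2 = 0.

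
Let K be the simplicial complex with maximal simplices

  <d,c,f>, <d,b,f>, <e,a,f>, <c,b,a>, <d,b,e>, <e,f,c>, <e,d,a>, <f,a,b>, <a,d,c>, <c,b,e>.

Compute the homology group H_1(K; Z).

H_1 ≅ Z/2.

K has 6 vertices, 15 edges, 10 triangles.
rank ∂_1 = 5, rank ∂_2 = 10 ⇒ b_1 = 15 − 5 − 10 = 0; ∂_2 has invariant factor(s) [2] giving torsion. So H_1 = Z/2.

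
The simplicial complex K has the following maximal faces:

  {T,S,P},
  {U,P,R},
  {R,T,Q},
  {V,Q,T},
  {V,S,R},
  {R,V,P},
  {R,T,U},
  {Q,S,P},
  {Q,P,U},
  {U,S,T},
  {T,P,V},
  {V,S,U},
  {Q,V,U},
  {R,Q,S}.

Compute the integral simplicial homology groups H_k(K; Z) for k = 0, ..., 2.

H_0 = Z,  H_1 = Z^2,  H_2 = Z.

Fix the vertex order P < Q < R < S < T < U < V and write every simplex with vertices in increasing order. Then dim K = 2 and the simplices of K are:

  0-simplices (7): P, Q, R, S, T, U, V
  1-simplices (21): PQ, PR, PS, PT, PU, PV, QR, QS, QT, QU, QV, RS, RT, RU, RV, ST, SU, SV, TU, TV, UV
  2-simplices (14): PQS, PQU, PRU, PRV, PST, PTV, QRS, QRT, QTV, QUV, RSV, RTU, STU, SUV

Hence C_0 ≅ Z^7, C_1 ≅ Z^21, C_2 ≅ Z^14.

The boundary map ∂_1: C_1 → C_0 maps an edge to its endpoints' difference, ∂[p,q] = q − p.
As a 7×21 matrix over Z this has rank 6, with invariant factors (1,1,1,1,1,1).

Boundary ∂_2: C_2 → C_1 maps a triangle to the signed sum of its edges. For instance
  ∂PRU = RU − PU + PR,
  ∂SUV = UV − SV + SU.
The 21×14 boundary matrix has rank 13 and Smith normal form diag(1,1,1,1,1,1,1,1,1,1,1,1,1).

Computing H_k = (kernel of ∂_k) / (image of ∂_{k+1}):

  H_0: rank C_0 − rank ∂_1 = 7 − 6 = 1, and the invariant factors of ∂_1 are all 1, so H_0 ≅ Z.
  H_1: rank ker ∂_1 − rank ∂_2 = (21 − 6) − 13 = 2, and the invariant factors of ∂_2 are all 1, so H_1 ≅ Z^2.
  H_2: rank ker ∂_2 − rank ∂_3 = (14 − 13) − 0 = 1, and there is no ∂_3, so H_2 ≅ Z.

As a check, the Euler characteristic is 7 − 21 + 14 = 0, which agrees with 1 − 2 + 1 = 0.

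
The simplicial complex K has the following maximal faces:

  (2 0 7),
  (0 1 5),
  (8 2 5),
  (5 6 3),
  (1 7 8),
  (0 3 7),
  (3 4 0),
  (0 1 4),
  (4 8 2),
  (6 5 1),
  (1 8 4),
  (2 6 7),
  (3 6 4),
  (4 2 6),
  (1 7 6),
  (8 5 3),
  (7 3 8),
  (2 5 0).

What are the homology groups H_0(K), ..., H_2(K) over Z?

We work with the vertex ordering 0 < 1 < 2 < 3 < 4 < 5 < 6 < 7 < 8. The simplices of K, each written with vertices in increasing order, are:

  0-simplices (9): [0], [1], [2], [3], [4], [5], [6], [7], [8]
  1-simplices (27): (27 of them)
  2-simplices (18): [0,1,4], [0,1,5], [0,2,5], [0,2,7], [0,3,4], [0,3,7], [1,4,8], [1,5,6], [1,6,7], [1,7,8], [2,4,6], [2,4,8], [2,5,8], [2,6,7], [3,4,6], [3,5,6], [3,5,8], [3,7,8]

Hence C_0 ≅ Z^9, C_1 ≅ Z^27, C_2 ≅ Z^18.

The boundary map ∂_1: C_1 → C_0 is given by ∂[p,q] = [q] − [p].
As a 9×27 matrix over Z this has rank 8, with invariant factors (1,1,1,1,1,1,1,1).

Boundary ∂_2: C_2 → C_1 maps a triangle to the signed sum of its edges. For instance
  ∂[2,5,8] = [5,8] − [2,8] + [2,5],
  ∂[1,5,6] = [5,6] − [1,6] + [1,5].
This gives a 27×18 integer matrix of rank 17; reducing to Smith normal form yields diagonal entries (1,1,1,1,1,1,1,1,1,1,1,1,1,1,1,1,1).

From H_k ≅ ker(∂_k) / im(∂_{k+1}) we obtain:

  H_0: rank C_0 − rank ∂_1 = 9 − 8 = 1, and the invariant factors of ∂_1 are all 1, so H_0 ≅ Z.
  H_1: rank ker ∂_1 − rank ∂_2 = (27 − 8) − 17 = 2, and the invariant factors of ∂_2 are all 1, so H_1 ≅ Z^2.
  H_2: rank ker ∂_2 − rank ∂_3 = (18 − 17) − 0 = 1, and there is no ∂_3, so H_2 ≅ Z.

(K is a triangulation of the torus T^2.)

H_0 ≅ Z,  H_1 ≅ Z^2,  H_2 ≅ Z.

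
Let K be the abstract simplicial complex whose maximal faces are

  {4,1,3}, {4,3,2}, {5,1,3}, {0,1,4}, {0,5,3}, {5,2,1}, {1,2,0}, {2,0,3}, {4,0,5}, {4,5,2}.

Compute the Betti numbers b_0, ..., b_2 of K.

b_0 = 1, b_1 = 0, b_2 = 0.

Fix the vertex order 0 < 1 < 2 < 3 < 4 < 5 and write every simplex with vertices in increasing order. Then dim K = 2 and the simplices of K are:

  0-simplices (6): [0], [1], [2], [3], [4], [5]
  1-simplices (15): [0,1], [0,2], [0,3], [0,4], [0,5], [1,2], [1,3], [1,4], [1,5], [2,3], [2,4], [2,5], [3,4], [3,5], [4,5]
  2-simplices (10): [0,1,2], [0,1,4], [0,2,3], [0,3,5], [0,4,5], [1,2,5], [1,3,4], [1,3,5], [2,3,4], [2,4,5]

Hence C_0 ≅ Z^6, C_1 ≅ Z^15, C_2 ≅ Z^10.

The boundary map ∂_1: C_1 → C_0 is given by ∂[p,q] = [q] − [p].
The 6×15 boundary matrix has rank 5 and Smith normal form diag(1,1,1,1,1).

∂_2: C_2 → C_1 sends each 2-simplex [p,q,r] to [q,r] − [p,r] + [p,q]. For instance
  ∂[0,1,2] = [1,2] − [0,2] + [0,1],
  ∂[0,3,5] = [3,5] − [0,5] + [0,3].
The resulting 15×10 matrix has rank 10, and its Smith normal form has invariant factors (1,1,1,1,1,1,1,1,1,2).

Computing H_k = (kernel of ∂_k) / (image of ∂_{k+1}):

  H_0: rank C_0 − rank ∂_1 = 6 − 5 = 1, and the invariant factors of ∂_1 are all 1, so H_0 = Z.
  H_1: rank ker ∂_1 − rank ∂_2 = (15 − 5) − 10 = 0, and ∂_2 has invariant factor 2 > 1, so H_1 = Z/2.
  H_2: rank ker ∂_2 − rank ∂_3 = (10 − 10) − 0 = 0, and there is no ∂_3, so H_2 = 0.

Hence the Betti numbers are b_0 = 1, b_1 = 0, b_2 = 0.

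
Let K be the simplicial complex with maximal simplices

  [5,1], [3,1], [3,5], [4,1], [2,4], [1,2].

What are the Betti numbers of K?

Fix the vertex order 1 < 2 < 3 < 4 < 5 and write every simplex with vertices in increasing order. Then dim K = 1 and the simplices of K are:

  0-simplices (5): [1], [2], [3], [4], [5]
  1-simplices (6): [1,2], [1,3], [1,4], [1,5], [2,4], [3,5]

giving chain groups C_0 ≅ Z^5, C_1 ≅ Z^6.

Boundary ∂_1: C_1 → C_0 is given by ∂[p,q] = [q] − [p].
The 5×6 boundary matrix has rank 4 and Smith normal form diag(1,1,1,1).

Now H_k = ker ∂_k / im ∂_{k+1}, so:

  H_0: rank C_0 − rank ∂_1 = 5 − 4 = 1, and the invariant factors of ∂_1 are all 1, so H_0 ≅ Z.
  H_1: rank ker ∂_1 − rank ∂_2 = (6 − 4) − 0 = 2, and there is no ∂_2, so H_1 ≅ Z^2.

Hence the Betti numbers are b_0 = 1, b_1 = 2.

b_0 = 1, b_1 = 2.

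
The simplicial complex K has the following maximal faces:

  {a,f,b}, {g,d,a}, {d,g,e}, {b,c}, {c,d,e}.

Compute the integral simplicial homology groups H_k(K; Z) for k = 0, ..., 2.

H_0 ≅ Z,  H_1 ≅ Z,  H_2 = 0.

Fix the vertex order a < b < c < d < e < f < g and write every simplex with vertices in increasing order. Then dim K = 2 and the simplices of K are:

  0-simplices (7): a, b, c, d, e, f, g
  1-simplices (11): ab, ad, af, ag, bc, bf, cd, ce, de, dg, eg
  2-simplices (4): abf, adg, cde, deg

giving chain groups C_0 ≅ Z^7, C_1 ≅ Z^11, C_2 ≅ Z^4.

Boundary ∂_1: C_1 → C_0 sends each edge [p,q] (with p < q) to q − p. For instance
  ∂ad = d − a.
As a 7×11 matrix over Z this has rank 6, with invariant factors (1,1,1,1,1,1).

The boundary map ∂_2: C_2 → C_1 maps a triangle to the signed sum of its edges. For instance
  ∂cde = de − ce + cd,
  ∂adg = dg − ag + ad.
The 11×4 boundary matrix has rank 4 and Smith normal form diag(1,1,1,1).

Reading off H_k = ker ∂_k / im ∂_{k+1}:

  H_0: rank C_0 − rank ∂_1 = 7 − 6 = 1, and the invariant factors of ∂_1 are all 1, so H_0 ≅ Z.
  H_1: rank ker ∂_1 − rank ∂_2 = (11 − 6) − 4 = 1, and the invariant factors of ∂_2 are all 1, so H_1 ≅ Z.
  H_2: rank ker ∂_2 − rank ∂_3 = (4 − 4) − 0 = 0, and there is no ∂_3, so H_2 ≅ 0.

As a check, the Euler characteristic is 7 − 11 + 4 = 0, which agrees with 1 − 1 + 0 = 0.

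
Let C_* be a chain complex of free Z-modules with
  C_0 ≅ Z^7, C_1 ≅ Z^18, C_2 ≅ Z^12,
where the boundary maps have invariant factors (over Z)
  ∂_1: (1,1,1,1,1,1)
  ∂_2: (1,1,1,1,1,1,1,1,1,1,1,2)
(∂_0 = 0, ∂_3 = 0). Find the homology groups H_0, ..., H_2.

H_0 ≅ Z,  H_1 ≅ Z/2,  H_2 = 0.

H_0: b_0 = 7 − 0 − 6 = 1; torsion from ∂_1 factors > 1: none. So H_0 ≅ Z.
H_1: b_1 = 18 − 6 − 12 = 0; torsion from ∂_2 factors > 1: [2]. So H_1 ≅ Z/2.
H_2: b_2 = 12 − 12 − 0 = 0; torsion from ∂_3 factors > 1: none. So H_2 ≅ 0.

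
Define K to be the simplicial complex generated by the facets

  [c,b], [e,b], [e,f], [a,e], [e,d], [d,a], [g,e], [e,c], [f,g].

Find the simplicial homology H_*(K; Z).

We work with the vertex ordering a < b < c < d < e < f < g. The simplices of K, each written with vertices in increasing order, are:

  0-simplices (7): a, b, c, d, e, f, g
  1-simplices (9): ad, ae, bc, be, ce, de, ef, eg, fg

Hence C_0 ≅ Z^7, C_1 ≅ Z^9.

∂_1: C_1 → C_0 maps an edge to its endpoints' difference, ∂[p,q] = q − p. For instance
  ∂fg = g − f.
This gives a 7×9 integer matrix of rank 6; reducing to Smith normal form yields diagonal entries (1,1,1,1,1,1).

Computing H_k = (kernel of ∂_k) / (image of ∂_{k+1}):

  H_0: rank C_0 − rank ∂_1 = 7 − 6 = 1, and the invariant factors of ∂_1 are all 1, so H_0 = Z.
  H_1: rank ker ∂_1 − rank ∂_2 = (9 − 6) − 0 = 3, and there is no ∂_2, so H_1 = Z^3.

H_0 ≅ Z,  H_1 ≅ Z^3.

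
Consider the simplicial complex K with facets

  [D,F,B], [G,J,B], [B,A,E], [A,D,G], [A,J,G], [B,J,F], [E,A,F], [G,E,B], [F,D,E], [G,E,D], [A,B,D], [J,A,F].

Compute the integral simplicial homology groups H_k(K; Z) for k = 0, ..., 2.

H_0 = Z,  H_1 = Z/2,  H_2 = 0.

K has 7 vertices, 18 edges, 12 triangles.
rank ∂_0 = 0, rank ∂_1 = 6 ⇒ b_0 = 7 − 0 − 6 = 1; all invariant factors of ∂_1 are 1 so no torsion. So H_0 = Z.
rank ∂_1 = 6, rank ∂_2 = 12 ⇒ b_1 = 18 − 6 − 12 = 0; ∂_2 has invariant factor(s) [2] giving torsion. So H_1 = Z/2.
rank ∂_2 = 12, rank ∂_3 = 0 ⇒ b_2 = 12 − 12 − 0 = 0. So H_2 = 0.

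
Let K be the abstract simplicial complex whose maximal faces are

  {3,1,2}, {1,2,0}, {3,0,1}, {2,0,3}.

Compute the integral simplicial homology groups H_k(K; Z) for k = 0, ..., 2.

H_0 ≅ Z,  H_1 = 0,  H_2 ≅ Z.

K has 4 vertices, 6 edges, 4 triangles.
rank ∂_0 = 0, rank ∂_1 = 3 ⇒ b_0 = 4 − 0 − 3 = 1; all invariant factors of ∂_1 are 1 so no torsion. So H_0 ≅ Z.
rank ∂_1 = 3, rank ∂_2 = 3 ⇒ b_1 = 6 − 3 − 3 = 0; all invariant factors of ∂_2 are 1 so no torsion. So H_1 ≅ 0.
rank ∂_2 = 3, rank ∂_3 = 0 ⇒ b_2 = 4 − 3 − 0 = 1. So H_2 ≅ Z.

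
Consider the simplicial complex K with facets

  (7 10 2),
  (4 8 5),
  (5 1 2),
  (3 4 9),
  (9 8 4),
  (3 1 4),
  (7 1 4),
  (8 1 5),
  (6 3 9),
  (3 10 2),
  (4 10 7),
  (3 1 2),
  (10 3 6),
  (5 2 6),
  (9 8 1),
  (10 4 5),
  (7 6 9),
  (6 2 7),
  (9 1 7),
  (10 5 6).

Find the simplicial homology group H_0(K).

H_0 ≅ Z.

Order the vertices as 1 < 2 < 3 < 4 < 5 < 6 < 7 < 8 < 9 < 10. Listing each simplex with vertices in this order, K has dimension 2 with simplices:

  0-simplices (10): [1], [2], [3], [4], [5], [6], [7], [8], [9], [10]
  1-simplices (30): (30 of them)
  2-simplices (20): (20 of them)

giving chain groups C_0 ≅ Z^10, C_1 ≅ Z^30, C_2 ≅ Z^20.

∂_1: C_1 → C_0 is given by ∂[p,q] = [q] − [p]. For instance
  ∂[3,4] = [4] − [3].
As a 10×30 matrix over Z this has rank 9, with invariant factors (1,1,1,1,1,1,1,1,1).

The boundary map ∂_2: C_2 → C_1 maps a triangle to the signed sum of its edges. For instance
  ∂[3,6,9] = [6,9] − [3,9] + [3,6],
  ∂[3,6,10] = [6,10] − [3,10] + [3,6].
As a 30×20 matrix over Z this has rank 20, with invariant factors (1,1,1,1,1,1,1,1,1,1,1,1,1,1,1,1,1,1,1,2).

From H_k ≅ ker(∂_k) / im(∂_{k+1}) we obtain:

  H_0: rank C_0 − rank ∂_1 = 10 − 9 = 1, and the invariant factors of ∂_1 are all 1, so H_0 ≅ Z.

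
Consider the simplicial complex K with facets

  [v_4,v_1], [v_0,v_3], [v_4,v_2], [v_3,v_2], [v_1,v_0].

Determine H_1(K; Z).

K has 5 vertices, 5 edges.
rank ∂_1 = 4, rank ∂_2 = 0 ⇒ b_1 = 5 − 4 − 0 = 1. So H_1 ≅ Z.

H_1 ≅ Z.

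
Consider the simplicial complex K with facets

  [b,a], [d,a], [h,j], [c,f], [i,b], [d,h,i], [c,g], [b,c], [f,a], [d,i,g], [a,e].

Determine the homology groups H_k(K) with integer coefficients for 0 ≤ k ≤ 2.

Order the vertices as a < b < c < d < e < f < g < h < i < j. Listing each simplex with vertices in this order, K has dimension 2 with simplices:

  0-simplices (10): a, b, c, d, e, f, g, h, i, j
  1-simplices (14): ab, ad, ae, af, bc, bi, cf, cg, dg, dh, di, gi, hi, hj
  2-simplices (2): dgi, dhi

so the chain groups are C_0 ≅ Z^10, C_1 ≅ Z^14, C_2 ≅ Z^2.

∂_1: C_1 → C_0 maps an edge to its endpoints' difference, ∂[p,q] = q − p. For instance
  ∂hj = j − h.
As a 10×14 matrix over Z this has rank 9, with invariant factors (1,1,1,1,1,1,1,1,1).

Boundary ∂_2: C_2 → C_1 acts by ∂[p,q,r] = [q,r] − [p,r] + [p,q]. For instance
  ∂dhi = hi − di + dh,
  ∂dgi = gi − di + dg.
The resulting 14×2 matrix has rank 2, and its Smith normal form has invariant factors (1,1).

Computing H_k = (kernel of ∂_k) / (image of ∂_{k+1}):

  H_0: rank C_0 − rank ∂_1 = 10 − 9 = 1, and the invariant factors of ∂_1 are all 1, so H_0 = Z.
  H_1: rank ker ∂_1 − rank ∂_2 = (14 − 9) − 2 = 3, and the invariant factors of ∂_2 are all 1, so H_1 = Z^3.
  H_2: rank ker ∂_2 − rank ∂_3 = (2 − 2) − 0 = 0, and there is no ∂_3, so H_2 = 0.

H_0 ≅ Z,  H_1 ≅ Z^3,  H_2 = 0.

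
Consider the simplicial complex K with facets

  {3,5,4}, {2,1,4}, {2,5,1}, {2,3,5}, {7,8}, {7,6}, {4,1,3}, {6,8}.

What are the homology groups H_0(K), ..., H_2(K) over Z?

H_0 = Z^2,  H_1 = Z^2,  H_2 = 0.

Take the total order 1 < 2 < 3 < 4 < 5 < 6 < 7 < 8 on the vertex set. Then K (dimension 2) consists of the simplices:

  0-simplices (8): [1], [2], [3], [4], [5], [6], [7], [8]
  1-simplices (13): [1,2], [1,3], [1,4], [1,5], [2,3], [2,4], [2,5], [3,4], [3,5], [4,5], [6,7], [6,8], [7,8]
  2-simplices (5): [1,2,4], [1,2,5], [1,3,4], [2,3,5], [3,4,5]

Hence C_0 ≅ Z^8, C_1 ≅ Z^13, C_2 ≅ Z^5.

The boundary map ∂_1: C_1 → C_0 maps an edge to its endpoints' difference, ∂[p,q] = q − p.
The resulting 8×13 matrix has rank 6, and its Smith normal form has invariant factors (1,1,1,1,1,1).

The boundary map ∂_2: C_2 → C_1 acts by ∂[p,q,r] = [q,r] − [p,r] + [p,q]. For instance
  ∂[1,2,4] = [2,4] − [1,4] + [1,2],
  ∂[2,3,5] = [3,5] − [2,5] + [2,3].
As a 13×5 matrix over Z this has rank 5, with invariant factors (1,1,1,1,1).

Reading off H_k = ker ∂_k / im ∂_{k+1}:

  H_0: rank C_0 − rank ∂_1 = 8 − 6 = 2, and the invariant factors of ∂_1 are all 1, so H_0 ≅ Z^2.
  H_1: rank ker ∂_1 − rank ∂_2 = (13 − 6) − 5 = 2, and the invariant factors of ∂_2 are all 1, so H_1 ≅ Z^2.
  H_2: rank ker ∂_2 − rank ∂_3 = (5 − 5) − 0 = 0, and there is no ∂_3, so H_2 ≅ 0.

As a check, the Euler characteristic is 8 − 13 + 5 = 0, which agrees with 2 − 2 + 0 = 0.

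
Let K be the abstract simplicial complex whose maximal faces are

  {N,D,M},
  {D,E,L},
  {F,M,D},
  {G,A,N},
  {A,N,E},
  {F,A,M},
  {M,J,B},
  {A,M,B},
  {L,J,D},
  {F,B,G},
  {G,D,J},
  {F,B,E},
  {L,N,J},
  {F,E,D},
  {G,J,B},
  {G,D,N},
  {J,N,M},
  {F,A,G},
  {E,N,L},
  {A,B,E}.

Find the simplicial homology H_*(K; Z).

Take the total order A < B < D < E < F < G < J < L < M < N on the vertex set. Then K (dimension 2) consists of the simplices:

  0-simplices (10): A, B, D, E, F, G, J, L, M, N
  1-simplices (30): AB, AE, AF, AG, AM, AN, BE, BF, BG, BJ, BM, DE, DF, DG, DJ, DL, DM, DN, EF, EL, EN, FG, FM, GJ, GN, JL, JM, JN, LN, MN
  2-simplices (20): ABE, ABM, AEN, AFG, AFM, AGN, BEF, BFG, BGJ, BJM, DEF, DEL, DFM, DGJ, DGN, DJL, DMN, ELN, JLN, JMN

giving chain groups C_0 ≅ Z^10, C_1 ≅ Z^30, C_2 ≅ Z^20.

The boundary map ∂_1: C_1 → C_0 is given by ∂[p,q] = [q] − [p]. For instance
  ∂BJ = J − B.
The resulting 10×30 matrix has rank 9, and its Smith normal form has invariant factors (1,1,1,1,1,1,1,1,1).

∂_2: C_2 → C_1 sends each 2-simplex [p,q,r] to [q,r] − [p,r] + [p,q]. For instance
  ∂BGJ = GJ − BJ + BG,
  ∂DEL = EL − DL + DE.
This gives a 30×20 integer matrix of rank 20; reducing to Smith normal form yields diagonal entries (1,1,1,1,1,1,1,1,1,1,1,1,1,1,1,1,1,1,1,2).

Reading off H_k = ker ∂_k / im ∂_{k+1}:

  H_0: rank C_0 − rank ∂_1 = 10 − 9 = 1, and the invariant factors of ∂_1 are all 1, so H_0 = Z.
  H_1: rank ker ∂_1 − rank ∂_2 = (30 − 9) − 20 = 1, and ∂_2 has invariant factor 2 > 1, so H_1 = Z ⊕ Z/2Z.
  H_2: rank ker ∂_2 − rank ∂_3 = (20 − 20) − 0 = 0, and there is no ∂_3, so H_2 = 0.

H_0 ≅ Z,  H_1 ≅ Z ⊕ Z/2Z,  H_2 = 0.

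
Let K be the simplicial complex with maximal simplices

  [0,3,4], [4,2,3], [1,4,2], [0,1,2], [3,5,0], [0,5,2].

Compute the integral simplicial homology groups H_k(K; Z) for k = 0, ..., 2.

H_0 = Z,  H_1 = Z,  H_2 = 0.

K has 6 vertices, 12 edges, 6 triangles.
rank ∂_0 = 0, rank ∂_1 = 5 ⇒ b_0 = 6 − 0 − 5 = 1; all invariant factors of ∂_1 are 1 so no torsion. So H_0 ≅ Z.
rank ∂_1 = 5, rank ∂_2 = 6 ⇒ b_1 = 12 − 5 − 6 = 1; all invariant factors of ∂_2 are 1 so no torsion. So H_1 ≅ Z.
rank ∂_2 = 6, rank ∂_3 = 0 ⇒ b_2 = 6 − 6 − 0 = 0. So H_2 ≅ 0.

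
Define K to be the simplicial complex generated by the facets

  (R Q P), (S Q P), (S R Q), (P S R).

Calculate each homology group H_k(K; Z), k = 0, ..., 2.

Fix the vertex order P < Q < R < S and write every simplex with vertices in increasing order. Then dim K = 2 and the simplices of K are:

  0-simplices (4): P, Q, R, S
  1-simplices (6): PQ, PR, PS, QR, QS, RS
  2-simplices (4): PQR, PQS, PRS, QRS

Hence C_0 ≅ Z^4, C_1 ≅ Z^6, C_2 ≅ Z^4.

Boundary ∂_1: C_1 → C_0 is given by ∂[p,q] = [q] − [p]. For instance
  ∂PS = S − P.
As a 4×6 matrix over Z this has rank 3, with invariant factors (1,1,1).

Boundary ∂_2: C_2 → C_1 maps a triangle to the signed sum of its edges. For instance
  ∂PRS = RS − PS + PR,
  ∂QRS = RS − QS + QR.
The 6×4 boundary matrix has rank 3 and Smith normal form diag(1,1,1).

From H_k ≅ ker(∂_k) / im(∂_{k+1}) we obtain:

  H_0: rank C_0 − rank ∂_1 = 4 − 3 = 1, and the invariant factors of ∂_1 are all 1, so H_0 = Z.
  H_1: rank ker ∂_1 − rank ∂_2 = (6 − 3) − 3 = 0, and the invariant factors of ∂_2 are all 1, so H_1 = 0.
  H_2: rank ker ∂_2 − rank ∂_3 = (4 − 3) − 0 = 1, and there is no ∂_3, so H_2 = Z.

As a check, the Euler characteristic is 4 − 6 + 4 = 2, which agrees with 1 − 0 + 1 = 2.

H_0 = Z,  H_1 = 0,  H_2 = Z.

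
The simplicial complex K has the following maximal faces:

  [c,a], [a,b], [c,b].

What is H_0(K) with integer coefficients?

We work with the vertex ordering a < b < c. The simplices of K, each written with vertices in increasing order, are:

  0-simplices (3): a, b, c
  1-simplices (3): ab, ac, bc

giving chain groups C_0 ≅ Z^3, C_1 ≅ Z^3.

∂_1: C_1 → C_0 is given by ∂[p,q] = [q] − [p].
The 3×3 boundary matrix has rank 2 and Smith normal form diag(1,1).

Now H_k = ker ∂_k / im ∂_{k+1}, so:

  H_0: rank C_0 − rank ∂_1 = 3 − 2 = 1, and the invariant factors of ∂_1 are all 1, so H_0 = Z.

H_0 = Z.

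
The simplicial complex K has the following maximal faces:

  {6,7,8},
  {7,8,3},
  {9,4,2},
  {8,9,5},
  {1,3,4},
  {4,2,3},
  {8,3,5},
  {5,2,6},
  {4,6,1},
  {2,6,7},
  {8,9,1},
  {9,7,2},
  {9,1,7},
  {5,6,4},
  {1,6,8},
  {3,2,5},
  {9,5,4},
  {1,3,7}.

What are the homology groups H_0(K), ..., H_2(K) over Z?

H_0 ≅ Z,  H_1 ≅ Z ⊕ Z/2Z,  H_2 = 0.

Take the total order 1 < 2 < 3 < 4 < 5 < 6 < 7 < 8 < 9 on the vertex set. Then K (dimension 2) consists of the simplices:

  0-simplices (9): [1], [2], [3], [4], [5], [6], [7], [8], [9]
  1-simplices (27): (27 of them)
  2-simplices (18): [1,3,4], [1,3,7], [1,4,6], [1,6,8], [1,7,9], [1,8,9], [2,3,4], [2,3,5], [2,4,9], [2,5,6], [2,6,7], [2,7,9], [3,5,8], [3,7,8], [4,5,6], [4,5,9], [5,8,9], [6,7,8]

so the chain groups are C_0 ≅ Z^9, C_1 ≅ Z^27, C_2 ≅ Z^18.

The boundary map ∂_1: C_1 → C_0 maps an edge to its endpoints' difference, ∂[p,q] = q − p. For instance
  ∂[1,9] = [9] − [1].
This gives a 9×27 integer matrix of rank 8; reducing to Smith normal form yields diagonal entries (1,1,1,1,1,1,1,1).

Boundary ∂_2: C_2 → C_1 maps a triangle to the signed sum of its edges. For instance
  ∂[3,5,8] = [5,8] − [3,8] + [3,5],
  ∂[5,8,9] = [8,9] − [5,9] + [5,8].
As a 27×18 matrix over Z this has rank 18, with invariant factors (1,1,1,1,1,1,1,1,1,1,1,1,1,1,1,1,1,2).

Now H_k = ker ∂_k / im ∂_{k+1}, so:

  H_0: rank C_0 − rank ∂_1 = 9 − 8 = 1, and the invariant factors of ∂_1 are all 1, so H_0 = Z.
  H_1: rank ker ∂_1 − rank ∂_2 = (27 − 8) − 18 = 1, and ∂_2 has invariant factor 2 > 1, so H_1 = Z ⊕ Z/2Z.
  H_2: rank ker ∂_2 − rank ∂_3 = (18 − 18) − 0 = 0, and there is no ∂_3, so H_2 = 0.

As a check, the Euler characteristic is 9 − 27 + 18 = 0, which agrees with 1 − 1 + 0 = 0.
(K is a triangulation of the Klein bottle.)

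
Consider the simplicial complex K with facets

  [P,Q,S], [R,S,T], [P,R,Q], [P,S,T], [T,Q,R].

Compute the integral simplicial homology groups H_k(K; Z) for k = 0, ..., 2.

K has 5 vertices, 10 edges, 5 triangles.
rank ∂_0 = 0, rank ∂_1 = 4 ⇒ b_0 = 5 − 0 − 4 = 1; all invariant factors of ∂_1 are 1 so no torsion. So H_0 ≅ Z.
rank ∂_1 = 4, rank ∂_2 = 5 ⇒ b_1 = 10 − 4 − 5 = 1; all invariant factors of ∂_2 are 1 so no torsion. So H_1 ≅ Z.
rank ∂_2 = 5, rank ∂_3 = 0 ⇒ b_2 = 5 − 5 − 0 = 0. So H_2 ≅ 0.

H_0 ≅ Z,  H_1 ≅ Z,  H_2 = 0.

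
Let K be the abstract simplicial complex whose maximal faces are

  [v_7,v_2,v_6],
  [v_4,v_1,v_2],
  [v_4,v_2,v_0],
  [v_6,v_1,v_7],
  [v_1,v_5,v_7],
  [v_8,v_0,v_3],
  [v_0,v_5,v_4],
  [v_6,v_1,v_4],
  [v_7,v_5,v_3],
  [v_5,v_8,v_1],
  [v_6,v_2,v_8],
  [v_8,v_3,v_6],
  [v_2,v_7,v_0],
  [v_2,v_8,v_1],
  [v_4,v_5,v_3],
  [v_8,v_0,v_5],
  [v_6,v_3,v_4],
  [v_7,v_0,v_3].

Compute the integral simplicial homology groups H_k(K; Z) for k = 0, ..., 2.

H_0 = Z,  H_1 = Z ⊕ Z/2,  H_2 = 0.

We work with the vertex ordering v_0 < v_1 < v_2 < v_3 < v_4 < v_5 < v_6 < v_7 < v_8. The simplices of K, each written with vertices in increasing order, are:

  0-simplices (9): [v_0], [v_1], [v_2], [v_3], [v_4], [v_5], [v_6], [v_7], [v_8]
  1-simplices (27): (27 of them)
  2-simplices (18): (18 of them)

so the chain groups are C_0 ≅ Z^9, C_1 ≅ Z^27, C_2 ≅ Z^18.

The boundary map ∂_1: C_1 → C_0 maps an edge to its endpoints' difference, ∂[p,q] = q − p. For instance
  ∂[v_3,v_4] = [v_4] − [v_3].
The 9×27 boundary matrix has rank 8 and Smith normal form diag(1,1,1,1,1,1,1,1).

The boundary map ∂_2: C_2 → C_1 sends each 2-simplex [p,q,r] to [q,r] − [p,r] + [p,q]. For instance
  ∂[v_0,v_4,v_5] = [v_4,v_5] − [v_0,v_5] + [v_0,v_4],
  ∂[v_1,v_5,v_7] = [v_5,v_7] − [v_1,v_7] + [v_1,v_5].
The resulting 27×18 matrix has rank 18, and its Smith normal form has invariant factors (1,1,1,1,1,1,1,1,1,1,1,1,1,1,1,1,1,2).

From H_k ≅ ker(∂_k) / im(∂_{k+1}) we obtain:

  H_0: rank C_0 − rank ∂_1 = 9 − 8 = 1, and the invariant factors of ∂_1 are all 1, so H_0 = Z.
  H_1: rank ker ∂_1 − rank ∂_2 = (27 − 8) − 18 = 1, and ∂_2 has invariant factor 2 > 1, so H_1 = Z ⊕ Z/2.
  H_2: rank ker ∂_2 − rank ∂_3 = (18 − 18) − 0 = 0, and there is no ∂_3, so H_2 = 0.

As a check, the Euler characteristic is 9 − 27 + 18 = 0, which agrees with 1 − 1 + 0 = 0.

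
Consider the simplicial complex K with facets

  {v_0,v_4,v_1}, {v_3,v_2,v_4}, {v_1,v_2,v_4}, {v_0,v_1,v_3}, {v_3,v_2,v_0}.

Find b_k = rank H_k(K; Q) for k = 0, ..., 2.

b_0 = 1, b_1 = 1, b_2 = 0.

We work with the vertex ordering v_0 < v_1 < v_2 < v_3 < v_4. The simplices of K, each written with vertices in increasing order, are:

  0-simplices (5): [v_0], [v_1], [v_2], [v_3], [v_4]
  1-simplices (10): [v_0,v_1], [v_0,v_2], [v_0,v_3], [v_0,v_4], [v_1,v_2], [v_1,v_3], [v_1,v_4], [v_2,v_3], [v_2,v_4], [v_3,v_4]
  2-simplices (5): [v_0,v_1,v_3], [v_0,v_1,v_4], [v_0,v_2,v_3], [v_1,v_2,v_4], [v_2,v_3,v_4]

giving chain groups C_0 ≅ Z^5, C_1 ≅ Z^10, C_2 ≅ Z^5.

∂_1: C_1 → C_0 sends each edge [p,q] (with p < q) to q − p.
This gives a 5×10 integer matrix of rank 4; reducing to Smith normal form yields diagonal entries (1,1,1,1).

Boundary ∂_2: C_2 → C_1 maps a triangle to the signed sum of its edges. For instance
  ∂[v_2,v_3,v_4] = [v_3,v_4] − [v_2,v_4] + [v_2,v_3],
  ∂[v_0,v_2,v_3] = [v_2,v_3] − [v_0,v_3] + [v_0,v_2].
As a 10×5 matrix over Z this has rank 5, with invariant factors (1,1,1,1,1).

Reading off H_k = ker ∂_k / im ∂_{k+1}:

  H_0: rank C_0 − rank ∂_1 = 5 − 4 = 1, and the invariant factors of ∂_1 are all 1, so H_0 ≅ Z.
  H_1: rank ker ∂_1 − rank ∂_2 = (10 − 4) − 5 = 1, and the invariant factors of ∂_2 are all 1, so H_1 ≅ Z.
  H_2: rank ker ∂_2 − rank ∂_3 = (5 − 5) − 0 = 0, and there is no ∂_3, so H_2 ≅ 0.

As a check, the Euler characteristic is 5 − 10 + 5 = 0, which agrees with 1 − 1 + 0 = 0.

Hence the Betti numbers are b_0 = 1, b_1 = 1, b_2 = 0.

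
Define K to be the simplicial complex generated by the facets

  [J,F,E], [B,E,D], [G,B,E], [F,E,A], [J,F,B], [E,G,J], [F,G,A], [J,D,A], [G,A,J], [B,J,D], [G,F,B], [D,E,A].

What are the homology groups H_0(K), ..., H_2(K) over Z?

H_0 = Z,  H_1 = Z/2Z,  H_2 = 0.

K has 7 vertices, 18 edges, 12 triangles.
rank ∂_0 = 0, rank ∂_1 = 6 ⇒ b_0 = 7 − 0 − 6 = 1; all invariant factors of ∂_1 are 1 so no torsion. So H_0 ≅ Z.
rank ∂_1 = 6, rank ∂_2 = 12 ⇒ b_1 = 18 − 6 − 12 = 0; ∂_2 has invariant factor(s) [2] giving torsion. So H_1 ≅ Z/2Z.
rank ∂_2 = 12, rank ∂_3 = 0 ⇒ b_2 = 12 − 12 − 0 = 0. So H_2 ≅ 0.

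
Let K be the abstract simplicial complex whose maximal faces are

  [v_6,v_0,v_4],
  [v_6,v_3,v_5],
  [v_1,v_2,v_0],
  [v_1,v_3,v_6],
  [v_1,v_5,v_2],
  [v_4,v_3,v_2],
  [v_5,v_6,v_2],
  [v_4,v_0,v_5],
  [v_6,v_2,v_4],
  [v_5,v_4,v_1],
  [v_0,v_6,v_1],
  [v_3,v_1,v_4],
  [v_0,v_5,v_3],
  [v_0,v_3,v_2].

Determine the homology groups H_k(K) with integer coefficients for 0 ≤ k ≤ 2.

Fix the vertex order v_0 < v_1 < v_2 < v_3 < v_4 < v_5 < v_6 and write every simplex with vertices in increasing order. Then dim K = 2 and the simplices of K are:

  0-simplices (7): [v_0], [v_1], [v_2], [v_3], [v_4], [v_5], [v_6]
  1-simplices (21): (21 of them)
  2-simplices (14): (14 of them)

so the chain groups are C_0 ≅ Z^7, C_1 ≅ Z^21, C_2 ≅ Z^14.

Boundary ∂_1: C_1 → C_0 sends each edge [p,q] (with p < q) to q − p.
The 7×21 boundary matrix has rank 6 and Smith normal form diag(1,1,1,1,1,1).

The boundary map ∂_2: C_2 → C_1 acts by ∂[p,q,r] = [q,r] − [p,r] + [p,q]. For instance
  ∂[v_1,v_3,v_6] = [v_3,v_6] − [v_1,v_6] + [v_1,v_3],
  ∂[v_2,v_5,v_6] = [v_5,v_6] − [v_2,v_6] + [v_2,v_5].
The 21×14 boundary matrix has rank 13 and Smith normal form diag(1,1,1,1,1,1,1,1,1,1,1,1,1).

Now H_k = ker ∂_k / im ∂_{k+1}, so:

  H_0: rank C_0 − rank ∂_1 = 7 − 6 = 1, and the invariant factors of ∂_1 are all 1, so H_0 = Z.
  H_1: rank ker ∂_1 − rank ∂_2 = (21 − 6) − 13 = 2, and the invariant factors of ∂_2 are all 1, so H_1 = Z^2.
  H_2: rank ker ∂_2 − rank ∂_3 = (14 − 13) − 0 = 1, and there is no ∂_3, so H_2 = Z.

As a check, the Euler characteristic is 7 − 21 + 14 = 0, which agrees with 1 − 2 + 1 = 0.

H_0 = Z,  H_1 = Z^2,  H_2 = Z.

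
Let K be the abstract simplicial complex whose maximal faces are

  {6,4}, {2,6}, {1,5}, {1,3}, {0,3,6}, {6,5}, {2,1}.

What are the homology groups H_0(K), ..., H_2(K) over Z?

H_0 = Z,  H_1 = Z^2,  H_2 = 0.

Take the total order 0 < 1 < 2 < 3 < 4 < 5 < 6 on the vertex set. Then K (dimension 2) consists of the simplices:

  0-simplices (7): [0], [1], [2], [3], [4], [5], [6]
  1-simplices (9): [0,3], [0,6], [1,2], [1,3], [1,5], [2,6], [3,6], [4,6], [5,6]
  2-simplices (1): [0,3,6]

Hence C_0 ≅ Z^7, C_1 ≅ Z^9, C_2 ≅ Z^1.

Boundary ∂_1: C_1 → C_0 maps an edge to its endpoints' difference, ∂[p,q] = q − p. For instance
  ∂[3,6] = [6] − [3].
As a 7×9 matrix over Z this has rank 6, with invariant factors (1,1,1,1,1,1).

The boundary map ∂_2: C_2 → C_1 acts by ∂[p,q,r] = [q,r] − [p,r] + [p,q]. For instance
  ∂[0,3,6] = [3,6] − [0,6] + [0,3].
The 9×1 boundary matrix has rank 1 and Smith normal form diag(1).

Reading off H_k = ker ∂_k / im ∂_{k+1}:

  H_0: rank C_0 − rank ∂_1 = 7 − 6 = 1, and the invariant factors of ∂_1 are all 1, so H_0 = Z.
  H_1: rank ker ∂_1 − rank ∂_2 = (9 − 6) − 1 = 2, and the invariant factors of ∂_2 are all 1, so H_1 = Z^2.
  H_2: rank ker ∂_2 − rank ∂_3 = (1 − 1) − 0 = 0, and there is no ∂_3, so H_2 = 0.

As a check, the Euler characteristic is 7 − 9 + 1 = -1, which agrees with 1 − 2 + 0 = -1.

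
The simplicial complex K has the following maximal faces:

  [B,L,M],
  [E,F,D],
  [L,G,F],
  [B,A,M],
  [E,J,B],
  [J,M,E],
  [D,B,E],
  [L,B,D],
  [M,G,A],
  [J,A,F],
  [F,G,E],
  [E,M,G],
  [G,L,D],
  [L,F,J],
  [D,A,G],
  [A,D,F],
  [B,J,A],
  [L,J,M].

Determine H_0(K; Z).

Take the total order A < B < D < E < F < G < J < L < M on the vertex set. Then K (dimension 2) consists of the simplices:

  0-simplices (9): A, B, D, E, F, G, J, L, M
  1-simplices (27): AB, AD, AF, AG, AJ, AM, BD, BE, BJ, BL, BM, DE, DF, DG, DL, EF, EG, EJ, EM, FG, FJ, FL, GL, GM, JL, JM, LM
  2-simplices (18): ABJ, ABM, ADF, ADG, AFJ, AGM, BDE, BDL, BEJ, BLM, DEF, DGL, EFG, EGM, EJM, FGL, FJL, JLM

so the chain groups are C_0 ≅ Z^9, C_1 ≅ Z^27, C_2 ≅ Z^18.

Boundary ∂_1: C_1 → C_0 is given by ∂[p,q] = [q] − [p]. For instance
  ∂EM = M − E.
The 9×27 boundary matrix has rank 8 and Smith normal form diag(1,1,1,1,1,1,1,1).

Boundary ∂_2: C_2 → C_1 maps a triangle to the signed sum of its edges. For instance
  ∂ADG = DG − AG + AD,
  ∂EGM = GM − EM + EG.
The resulting 27×18 matrix has rank 18, and its Smith normal form has invariant factors (1,1,1,1,1,1,1,1,1,1,1,1,1,1,1,1,1,2).

Now H_k = ker ∂_k / im ∂_{k+1}, so:

  H_0: rank C_0 − rank ∂_1 = 9 − 8 = 1, and the invariant factors of ∂_1 are all 1, so H_0 ≅ Z.

H_0 ≅ Z.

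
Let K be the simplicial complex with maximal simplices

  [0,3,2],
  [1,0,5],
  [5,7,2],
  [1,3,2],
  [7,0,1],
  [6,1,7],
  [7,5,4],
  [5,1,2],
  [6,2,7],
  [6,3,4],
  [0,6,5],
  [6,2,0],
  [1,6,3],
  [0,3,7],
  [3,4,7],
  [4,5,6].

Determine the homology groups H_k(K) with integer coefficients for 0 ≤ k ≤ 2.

H_0 ≅ Z,  H_1 ≅ Z^2,  H_2 ≅ Z.

Order the vertices as 0 < 1 < 2 < 3 < 4 < 5 < 6 < 7. Listing each simplex with vertices in this order, K has dimension 2 with simplices:

  0-simplices (8): [0], [1], [2], [3], [4], [5], [6], [7]
  1-simplices (24): (24 of them)
  2-simplices (16): [0,1,5], [0,1,7], [0,2,3], [0,2,6], [0,3,7], [0,5,6], [1,2,3], [1,2,5], [1,3,6], [1,6,7], [2,5,7], [2,6,7], [3,4,6], [3,4,7], [4,5,6], [4,5,7]

so the chain groups are C_0 ≅ Z^8, C_1 ≅ Z^24, C_2 ≅ Z^16.

∂_1: C_1 → C_0 sends each edge [p,q] (with p < q) to q − p.
The 8×24 boundary matrix has rank 7 and Smith normal form diag(1,1,1,1,1,1,1).

The boundary map ∂_2: C_2 → C_1 sends each 2-simplex [p,q,r] to [q,r] − [p,r] + [p,q]. For instance
  ∂[0,2,3] = [2,3] − [0,3] + [0,2],
  ∂[3,4,6] = [4,6] − [3,6] + [3,4].
As a 24×16 matrix over Z this has rank 15, with invariant factors (1,1,1,1,1,1,1,1,1,1,1,1,1,1,1).

From H_k ≅ ker(∂_k) / im(∂_{k+1}) we obtain:

  H_0: rank C_0 − rank ∂_1 = 8 − 7 = 1, and the invariant factors of ∂_1 are all 1, so H_0 ≅ Z.
  H_1: rank ker ∂_1 − rank ∂_2 = (24 − 7) − 15 = 2, and the invariant factors of ∂_2 are all 1, so H_1 ≅ Z^2.
  H_2: rank ker ∂_2 − rank ∂_3 = (16 − 15) − 0 = 1, and there is no ∂_3, so H_2 ≅ Z.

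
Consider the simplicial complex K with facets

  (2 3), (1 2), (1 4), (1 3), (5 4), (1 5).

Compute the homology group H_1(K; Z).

H_1 = Z^2.

Take the total order 1 < 2 < 3 < 4 < 5 on the vertex set. Then K (dimension 1) consists of the simplices:

  0-simplices (5): [1], [2], [3], [4], [5]
  1-simplices (6): [1,2], [1,3], [1,4], [1,5], [2,3], [4,5]

giving chain groups C_0 ≅ Z^5, C_1 ≅ Z^6.

Boundary ∂_1: C_1 → C_0 sends each edge [p,q] (with p < q) to q − p.
As a 5×6 matrix over Z this has rank 4, with invariant factors (1,1,1,1).

Reading off H_k = ker ∂_k / im ∂_{k+1}:

  H_1: rank ker ∂_1 − rank ∂_2 = (6 − 4) − 0 = 2, and there is no ∂_2, so H_1 ≅ Z^2.

(K is a triangulation of a wedge of 2 circles.)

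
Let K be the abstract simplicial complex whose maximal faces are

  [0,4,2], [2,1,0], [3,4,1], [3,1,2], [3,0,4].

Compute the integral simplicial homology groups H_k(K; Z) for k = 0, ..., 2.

H_0 ≅ Z,  H_1 ≅ Z,  H_2 = 0.

Order the vertices as 0 < 1 < 2 < 3 < 4. Listing each simplex with vertices in this order, K has dimension 2 with simplices:

  0-simplices (5): [0], [1], [2], [3], [4]
  1-simplices (10): [0,1], [0,2], [0,3], [0,4], [1,2], [1,3], [1,4], [2,3], [2,4], [3,4]
  2-simplices (5): [0,1,2], [0,2,4], [0,3,4], [1,2,3], [1,3,4]

Hence C_0 ≅ Z^5, C_1 ≅ Z^10, C_2 ≅ Z^5.

Boundary ∂_1: C_1 → C_0 maps an edge to its endpoints' difference, ∂[p,q] = q − p. For instance
  ∂[0,3] = [3] − [0].
The resulting 5×10 matrix has rank 4, and its Smith normal form has invariant factors (1,1,1,1).

∂_2: C_2 → C_1 maps a triangle to the signed sum of its edges. For instance
  ∂[1,3,4] = [3,4] − [1,4] + [1,3],
  ∂[0,2,4] = [2,4] − [0,4] + [0,2].
As a 10×5 matrix over Z this has rank 5, with invariant factors (1,1,1,1,1).

From H_k ≅ ker(∂_k) / im(∂_{k+1}) we obtain:

  H_0: rank C_0 − rank ∂_1 = 5 − 4 = 1, and the invariant factors of ∂_1 are all 1, so H_0 = Z.
  H_1: rank ker ∂_1 − rank ∂_2 = (10 − 4) − 5 = 1, and the invariant factors of ∂_2 are all 1, so H_1 = Z.
  H_2: rank ker ∂_2 − rank ∂_3 = (5 − 5) − 0 = 0, and there is no ∂_3, so H_2 = 0.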